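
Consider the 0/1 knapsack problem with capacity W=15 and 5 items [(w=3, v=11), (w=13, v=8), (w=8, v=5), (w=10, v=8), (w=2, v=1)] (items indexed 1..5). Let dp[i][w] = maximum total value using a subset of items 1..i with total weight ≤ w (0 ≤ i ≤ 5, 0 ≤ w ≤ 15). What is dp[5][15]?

i\w   0   1   2   3   4   5   6   7   8   9  10  11  12  13  14  15
  0   0   0   0   0   0   0   0   0   0   0   0   0   0   0   0   0
  1   0   0   0  11  11  11  11  11  11  11  11  11  11  11  11  11
  2   0   0   0  11  11  11  11  11  11  11  11  11  11  11  11  11
  3   0   0   0  11  11  11  11  11  11  11  11  16  16  16  16  16
  4   0   0   0  11  11  11  11  11  11  11  11  16  16  19  19  19
  5   0   0   1  11  11  12  12  12  12  12  12  16  16  19  19  20

20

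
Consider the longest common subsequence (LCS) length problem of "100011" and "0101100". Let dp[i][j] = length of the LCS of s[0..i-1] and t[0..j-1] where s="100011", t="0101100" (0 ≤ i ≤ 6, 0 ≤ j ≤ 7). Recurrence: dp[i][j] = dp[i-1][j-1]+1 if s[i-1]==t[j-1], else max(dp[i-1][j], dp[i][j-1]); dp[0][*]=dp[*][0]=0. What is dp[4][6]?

   ''  0  1  0  1  1  0  0
''  0  0  0  0  0  0  0  0
 1  0  0  1  1  1  1  1  1
 0  0  1  1  2  2  2  2  2
 0  0  1  1  2  2  2  3  3
 0  0  1  1  2  2  2  3  4
 1  0  1  2  2  3  3  3  4
 1  0  1  2  2  3  4  4  4

3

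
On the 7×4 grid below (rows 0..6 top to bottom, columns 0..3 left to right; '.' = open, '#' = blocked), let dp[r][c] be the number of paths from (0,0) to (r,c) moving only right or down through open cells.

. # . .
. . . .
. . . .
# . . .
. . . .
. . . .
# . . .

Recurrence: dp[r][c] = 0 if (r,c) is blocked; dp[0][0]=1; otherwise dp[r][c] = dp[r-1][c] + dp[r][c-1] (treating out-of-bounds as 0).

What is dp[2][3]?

4

r\c   0   1   2   3
  0   1   0   0   0
  1   1   1   1   1
  2   1   2   3   4
  3   0   2   5   9
  4   0   2   7  16
  5   0   2   9  25
  6   0   2  11  36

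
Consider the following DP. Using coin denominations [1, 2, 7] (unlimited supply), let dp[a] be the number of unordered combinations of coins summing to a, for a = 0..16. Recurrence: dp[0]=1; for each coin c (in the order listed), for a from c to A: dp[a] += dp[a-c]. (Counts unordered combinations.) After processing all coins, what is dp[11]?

after  coin     0     1     2     3     4     5     6     7     8     9    10    11    12    13    14    15    16
          1     1     1     1     1     1     1     1     1     1     1     1     1     1     1     1     1     1
          2     1     1     2     2     3     3     4     4     5     5     6     6     7     7     8     8     9
          7     1     1     2     2     3     3     4     5     6     7     8     9    10    11    13    14    16

9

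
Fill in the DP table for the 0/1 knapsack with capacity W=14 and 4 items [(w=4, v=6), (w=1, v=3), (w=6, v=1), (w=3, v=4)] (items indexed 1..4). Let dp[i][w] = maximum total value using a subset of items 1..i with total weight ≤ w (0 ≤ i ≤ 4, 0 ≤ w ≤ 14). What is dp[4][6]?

9

i\w   0   1   2   3   4   5   6   7   8   9  10  11  12  13  14
  0   0   0   0   0   0   0   0   0   0   0   0   0   0   0   0
  1   0   0   0   0   6   6   6   6   6   6   6   6   6   6   6
  2   0   3   3   3   6   9   9   9   9   9   9   9   9   9   9
  3   0   3   3   3   6   9   9   9   9   9   9  10  10  10  10
  4   0   3   3   4   7   9   9  10  13  13  13  13  13  13  14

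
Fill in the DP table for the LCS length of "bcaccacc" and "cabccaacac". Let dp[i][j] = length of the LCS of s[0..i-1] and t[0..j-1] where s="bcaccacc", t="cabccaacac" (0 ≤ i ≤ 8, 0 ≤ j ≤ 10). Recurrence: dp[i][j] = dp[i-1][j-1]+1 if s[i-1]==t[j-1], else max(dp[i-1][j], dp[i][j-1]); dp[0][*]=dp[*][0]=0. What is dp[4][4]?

3

   ''  c  a  b  c  c  a  a  c  a  c
''  0  0  0  0  0  0  0  0  0  0  0
 b  0  0  0  1  1  1  1  1  1  1  1
 c  0  1  1  1  2  2  2  2  2  2  2
 a  0  1  2  2  2  2  3  3  3  3  3
 c  0  1  2  2  3  3  3  3  4  4  4
 c  0  1  2  2  3  4  4  4  4  4  5
 a  0  1  2  2  3  4  5  5  5  5  5
 c  0  1  2  2  3  4  5  5  6  6  6
 c  0  1  2  2  3  4  5  5  6  6  7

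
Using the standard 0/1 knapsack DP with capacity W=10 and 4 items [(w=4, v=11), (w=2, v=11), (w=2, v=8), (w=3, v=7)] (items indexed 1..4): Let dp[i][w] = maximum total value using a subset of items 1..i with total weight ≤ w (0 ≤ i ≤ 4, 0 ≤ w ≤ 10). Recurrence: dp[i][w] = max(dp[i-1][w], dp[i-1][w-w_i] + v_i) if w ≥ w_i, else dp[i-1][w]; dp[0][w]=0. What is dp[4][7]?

i\w   0   1   2   3   4   5   6   7   8   9  10
  0   0   0   0   0   0   0   0   0   0   0   0
  1   0   0   0   0  11  11  11  11  11  11  11
  2   0   0  11  11  11  11  22  22  22  22  22
  3   0   0  11  11  19  19  22  22  30  30  30
  4   0   0  11  11  19  19  22  26  30  30  30

26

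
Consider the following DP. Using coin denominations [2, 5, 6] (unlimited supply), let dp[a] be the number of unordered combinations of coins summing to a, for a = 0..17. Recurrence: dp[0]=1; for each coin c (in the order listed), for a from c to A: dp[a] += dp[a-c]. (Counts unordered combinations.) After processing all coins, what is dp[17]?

4

after  coin     0     1     2     3     4     5     6     7     8     9    10    11    12    13    14    15    16    17
          2     1     0     1     0     1     0     1     0     1     0     1     0     1     0     1     0     1     0
          5     1     0     1     0     1     1     1     1     1     1     2     1     2     1     2     2     2     2
          6     1     0     1     0     1     1     2     1     2     1     3     2     4     2     4     3     5     4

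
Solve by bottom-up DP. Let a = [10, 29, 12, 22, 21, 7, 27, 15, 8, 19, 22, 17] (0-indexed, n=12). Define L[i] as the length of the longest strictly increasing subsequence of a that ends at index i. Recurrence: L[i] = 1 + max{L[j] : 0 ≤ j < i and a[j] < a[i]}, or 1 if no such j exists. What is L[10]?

   i    0    1    2    3    4    5    6    7    8    9   10   11
a[i]   10   29   12   22   21    7   27   15    8   19   22   17
L[i]    1    2    2    3    3    1    4    3    2    4    5    4

5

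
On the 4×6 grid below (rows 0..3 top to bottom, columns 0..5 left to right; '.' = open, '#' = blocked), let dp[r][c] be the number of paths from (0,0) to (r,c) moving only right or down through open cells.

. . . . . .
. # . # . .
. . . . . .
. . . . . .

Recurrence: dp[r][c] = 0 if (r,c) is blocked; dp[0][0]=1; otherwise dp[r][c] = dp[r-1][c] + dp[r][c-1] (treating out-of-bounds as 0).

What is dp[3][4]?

9

r\c   0   1   2   3   4   5
  0   1   1   1   1   1   1
  1   1   0   1   0   1   2
  2   1   1   2   2   3   5
  3   1   2   4   6   9  14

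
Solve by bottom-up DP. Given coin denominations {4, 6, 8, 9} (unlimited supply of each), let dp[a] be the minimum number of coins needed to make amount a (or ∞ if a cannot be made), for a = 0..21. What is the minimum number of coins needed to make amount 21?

3

 a  0  1  2  3  4  5  6  7  8  9 10 11 12 13 14 15 16 17 18 19 20 21
dp  0  -  -  -  1  -  1  -  1  1  2  -  2  2  2  2  2  2  2  3  3  3
(- denotes ∞ / unreachable)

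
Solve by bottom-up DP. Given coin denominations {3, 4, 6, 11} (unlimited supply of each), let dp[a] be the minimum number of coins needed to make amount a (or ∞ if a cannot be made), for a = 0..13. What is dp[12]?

 a  0  1  2  3  4  5  6  7  8  9 10 11 12 13
dp  0  -  -  1  1  -  1  2  2  2  2  1  2  3
(- denotes ∞ / unreachable)

2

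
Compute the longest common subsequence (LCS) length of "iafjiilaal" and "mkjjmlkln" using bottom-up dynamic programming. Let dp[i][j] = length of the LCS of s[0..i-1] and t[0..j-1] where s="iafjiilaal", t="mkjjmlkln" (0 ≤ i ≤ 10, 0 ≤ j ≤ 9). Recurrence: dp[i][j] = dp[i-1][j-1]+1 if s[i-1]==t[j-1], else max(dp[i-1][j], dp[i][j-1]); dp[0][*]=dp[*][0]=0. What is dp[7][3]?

1

   ''  m  k  j  j  m  l  k  l  n
''  0  0  0  0  0  0  0  0  0  0
 i  0  0  0  0  0  0  0  0  0  0
 a  0  0  0  0  0  0  0  0  0  0
 f  0  0  0  0  0  0  0  0  0  0
 j  0  0  0  1  1  1  1  1  1  1
 i  0  0  0  1  1  1  1  1  1  1
 i  0  0  0  1  1  1  1  1  1  1
 l  0  0  0  1  1  1  2  2  2  2
 a  0  0  0  1  1  1  2  2  2  2
 a  0  0  0  1  1  1  2  2  2  2
 l  0  0  0  1  1  1  2  2  3  3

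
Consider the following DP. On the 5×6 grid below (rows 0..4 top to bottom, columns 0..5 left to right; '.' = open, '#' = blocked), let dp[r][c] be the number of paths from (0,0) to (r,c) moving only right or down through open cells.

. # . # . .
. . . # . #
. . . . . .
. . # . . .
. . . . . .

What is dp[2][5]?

3

r\c   0   1   2   3   4   5
  0   1   0   0   0   0   0
  1   1   1   1   0   0   0
  2   1   2   3   3   3   3
  3   1   3   0   3   6   9
  4   1   4   4   7  13  22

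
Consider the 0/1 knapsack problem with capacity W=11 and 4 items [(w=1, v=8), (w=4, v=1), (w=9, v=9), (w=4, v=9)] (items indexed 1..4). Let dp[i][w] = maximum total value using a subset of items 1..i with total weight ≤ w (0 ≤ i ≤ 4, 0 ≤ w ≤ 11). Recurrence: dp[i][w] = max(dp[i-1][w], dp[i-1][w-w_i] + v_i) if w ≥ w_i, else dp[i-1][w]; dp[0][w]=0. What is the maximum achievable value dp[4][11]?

i\w   0   1   2   3   4   5   6   7   8   9  10  11
  0   0   0   0   0   0   0   0   0   0   0   0   0
  1   0   8   8   8   8   8   8   8   8   8   8   8
  2   0   8   8   8   8   9   9   9   9   9   9   9
  3   0   8   8   8   8   9   9   9   9   9  17  17
  4   0   8   8   8   9  17  17  17  17  18  18  18

18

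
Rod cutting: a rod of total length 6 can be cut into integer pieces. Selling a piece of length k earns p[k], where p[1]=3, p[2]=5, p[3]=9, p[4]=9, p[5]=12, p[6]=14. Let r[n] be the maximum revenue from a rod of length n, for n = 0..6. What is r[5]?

15

   n    0    1    2    3    4    5    6
r[n]    0    3    6    9   12   15   18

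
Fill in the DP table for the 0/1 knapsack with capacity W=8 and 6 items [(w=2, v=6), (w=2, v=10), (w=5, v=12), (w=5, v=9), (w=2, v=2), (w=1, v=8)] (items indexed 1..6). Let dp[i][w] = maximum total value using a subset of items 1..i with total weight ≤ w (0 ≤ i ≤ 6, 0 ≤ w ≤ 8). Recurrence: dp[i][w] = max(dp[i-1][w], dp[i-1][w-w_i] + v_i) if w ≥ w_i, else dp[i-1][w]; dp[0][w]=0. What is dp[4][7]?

i\w   0   1   2   3   4   5   6   7   8
  0   0   0   0   0   0   0   0   0   0
  1   0   0   6   6   6   6   6   6   6
  2   0   0  10  10  16  16  16  16  16
  3   0   0  10  10  16  16  16  22  22
  4   0   0  10  10  16  16  16  22  22
  5   0   0  10  10  16  16  18  22  22
  6   0   8  10  18  18  24  24  26  30

22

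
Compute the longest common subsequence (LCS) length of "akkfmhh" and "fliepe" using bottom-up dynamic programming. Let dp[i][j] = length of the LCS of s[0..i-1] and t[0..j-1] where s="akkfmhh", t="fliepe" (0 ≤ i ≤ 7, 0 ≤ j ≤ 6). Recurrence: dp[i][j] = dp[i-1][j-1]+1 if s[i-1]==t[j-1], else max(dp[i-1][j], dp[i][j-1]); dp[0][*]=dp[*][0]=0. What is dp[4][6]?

   ''  f  l  i  e  p  e
''  0  0  0  0  0  0  0
 a  0  0  0  0  0  0  0
 k  0  0  0  0  0  0  0
 k  0  0  0  0  0  0  0
 f  0  1  1  1  1  1  1
 m  0  1  1  1  1  1  1
 h  0  1  1  1  1  1  1
 h  0  1  1  1  1  1  1

1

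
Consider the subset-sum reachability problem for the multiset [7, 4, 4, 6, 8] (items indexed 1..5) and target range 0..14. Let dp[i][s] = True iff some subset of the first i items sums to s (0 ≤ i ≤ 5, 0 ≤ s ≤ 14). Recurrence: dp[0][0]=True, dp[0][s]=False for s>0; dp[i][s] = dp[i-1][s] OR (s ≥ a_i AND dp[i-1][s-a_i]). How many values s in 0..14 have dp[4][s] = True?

i\s   0   1   2   3   4   5   6   7   8   9  10  11  12  13  14
  0   T   F   F   F   F   F   F   F   F   F   F   F   F   F   F
  1   T   F   F   F   F   F   F   T   F   F   F   F   F   F   F
  2   T   F   F   F   T   F   F   T   F   F   F   T   F   F   F
  3   T   F   F   F   T   F   F   T   T   F   F   T   F   F   F
  4   T   F   F   F   T   F   T   T   T   F   T   T   F   T   T
  5   T   F   F   F   T   F   T   T   T   F   T   T   T   T   T

9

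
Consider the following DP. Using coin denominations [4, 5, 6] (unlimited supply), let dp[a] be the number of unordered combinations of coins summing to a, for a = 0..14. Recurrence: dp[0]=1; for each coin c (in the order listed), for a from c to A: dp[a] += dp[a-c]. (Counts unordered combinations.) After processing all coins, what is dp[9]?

1

after  coin     0     1     2     3     4     5     6     7     8     9    10    11    12    13    14
          4     1     0     0     0     1     0     0     0     1     0     0     0     1     0     0
          5     1     0     0     0     1     1     0     0     1     1     1     0     1     1     1
          6     1     0     0     0     1     1     1     0     1     1     2     1     2     1     2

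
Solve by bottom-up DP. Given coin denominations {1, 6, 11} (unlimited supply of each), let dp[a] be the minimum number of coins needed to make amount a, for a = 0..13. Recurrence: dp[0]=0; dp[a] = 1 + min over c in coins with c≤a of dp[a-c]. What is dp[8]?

3

 a  0  1  2  3  4  5  6  7  8  9 10 11 12 13
dp  0  1  2  3  4  5  1  2  3  4  5  1  2  3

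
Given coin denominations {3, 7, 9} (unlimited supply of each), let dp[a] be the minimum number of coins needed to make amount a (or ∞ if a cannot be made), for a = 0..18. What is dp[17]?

 a  0  1  2  3  4  5  6  7  8  9 10 11 12 13 14 15 16 17 18
dp  0  -  -  1  -  -  2  1  -  1  2  -  2  3  2  3  2  3  2
(- denotes ∞ / unreachable)

3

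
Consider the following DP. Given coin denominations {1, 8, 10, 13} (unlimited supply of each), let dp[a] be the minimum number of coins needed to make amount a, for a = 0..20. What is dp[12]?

 a  0  1  2  3  4  5  6  7  8  9 10 11 12 13 14 15 16 17 18 19 20
dp  0  1  2  3  4  5  6  7  1  2  1  2  3  1  2  3  2  3  2  3  2

3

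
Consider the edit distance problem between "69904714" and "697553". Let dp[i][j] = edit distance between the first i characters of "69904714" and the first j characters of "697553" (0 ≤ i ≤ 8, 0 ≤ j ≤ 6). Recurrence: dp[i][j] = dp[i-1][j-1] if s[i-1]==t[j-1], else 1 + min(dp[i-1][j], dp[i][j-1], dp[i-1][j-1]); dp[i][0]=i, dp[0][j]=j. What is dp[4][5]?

3

   ''  6  9  7  5  5  3
''  0  1  2  3  4  5  6
 6  1  0  1  2  3  4  5
 9  2  1  0  1  2  3  4
 9  3  2  1  1  2  3  4
 0  4  3  2  2  2  3  4
 4  5  4  3  3  3  3  4
 7  6  5  4  3  4  4  4
 1  7  6  5  4  4  5  5
 4  8  7  6  5  5  5  6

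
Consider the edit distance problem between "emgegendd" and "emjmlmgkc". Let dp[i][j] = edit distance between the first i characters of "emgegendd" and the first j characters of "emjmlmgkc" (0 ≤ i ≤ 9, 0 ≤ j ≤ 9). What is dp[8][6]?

   ''  e  m  j  m  l  m  g  k  c
''  0  1  2  3  4  5  6  7  8  9
 e  1  0  1  2  3  4  5  6  7  8
 m  2  1  0  1  2  3  4  5  6  7
 g  3  2  1  1  2  3  4  4  5  6
 e  4  3  2  2  2  3  4  5  5  6
 g  5  4  3  3  3  3  4  4  5  6
 e  6  5  4  4  4  4  4  5  5  6
 n  7  6  5  5  5  5  5  5  6  6
 d  8  7  6  6  6  6  6  6  6  7
 d  9  8  7  7  7  7  7  7  7  7

6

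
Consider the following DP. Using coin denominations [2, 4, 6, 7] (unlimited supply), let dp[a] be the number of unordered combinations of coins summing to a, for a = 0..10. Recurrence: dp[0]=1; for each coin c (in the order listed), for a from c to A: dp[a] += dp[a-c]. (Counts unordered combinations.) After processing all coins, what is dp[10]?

after  coin     0     1     2     3     4     5     6     7     8     9    10
          2     1     0     1     0     1     0     1     0     1     0     1
          4     1     0     1     0     2     0     2     0     3     0     3
          6     1     0     1     0     2     0     3     0     4     0     5
          7     1     0     1     0     2     0     3     1     4     1     5

5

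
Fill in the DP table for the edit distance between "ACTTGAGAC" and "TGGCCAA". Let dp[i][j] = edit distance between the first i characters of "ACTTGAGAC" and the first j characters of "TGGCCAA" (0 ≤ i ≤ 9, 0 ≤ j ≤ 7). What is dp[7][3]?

   ''  T  G  G  C  C  A  A
''  0  1  2  3  4  5  6  7
 A  1  1  2  3  4  5  5  6
 C  2  2  2  3  3  4  5  6
 T  3  2  3  3  4  4  5  6
 T  4  3  3  4  4  5  5  6
 G  5  4  3  3  4  5  6  6
 A  6  5  4  4  4  5  5  6
 G  7  6  5  4  5  5  6  6
 A  8  7  6  5  5  6  5  6
 C  9  8  7  6  5  5  6  6

4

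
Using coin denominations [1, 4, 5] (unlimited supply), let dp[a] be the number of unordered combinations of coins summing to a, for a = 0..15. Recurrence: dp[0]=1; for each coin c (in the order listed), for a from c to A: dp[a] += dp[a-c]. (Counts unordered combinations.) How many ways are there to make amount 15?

after  coin     0     1     2     3     4     5     6     7     8     9    10    11    12    13    14    15
          1     1     1     1     1     1     1     1     1     1     1     1     1     1     1     1     1
          4     1     1     1     1     2     2     2     2     3     3     3     3     4     4     4     4
          5     1     1     1     1     2     3     3     3     4     5     6     6     7     8     9    10

10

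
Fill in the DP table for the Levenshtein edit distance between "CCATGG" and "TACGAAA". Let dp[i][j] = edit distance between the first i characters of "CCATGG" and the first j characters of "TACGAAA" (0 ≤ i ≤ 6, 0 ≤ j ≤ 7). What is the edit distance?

   ''  T  A  C  G  A  A  A
''  0  1  2  3  4  5  6  7
 C  1  1  2  2  3  4  5  6
 C  2  2  2  2  3  4  5  6
 A  3  3  2  3  3  3  4  5
 T  4  3  3  3  4  4  4  5
 G  5  4  4  4  3  4  5  5
 G  6  5  5  5  4  4  5  6

6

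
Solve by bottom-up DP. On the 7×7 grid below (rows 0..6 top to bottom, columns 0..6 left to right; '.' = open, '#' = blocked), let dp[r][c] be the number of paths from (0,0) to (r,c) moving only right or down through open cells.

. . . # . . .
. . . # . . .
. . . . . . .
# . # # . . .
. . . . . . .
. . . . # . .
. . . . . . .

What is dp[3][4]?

r\c   0   1   2   3   4   5   6
  0   1   1   1   0   0   0   0
  1   1   2   3   0   0   0   0
  2   1   3   6   6   6   6   6
  3   0   3   0   0   6  12  18
  4   0   3   3   3   9  21  39
  5   0   3   6   9   0  21  60
  6   0   3   9  18  18  39  99

6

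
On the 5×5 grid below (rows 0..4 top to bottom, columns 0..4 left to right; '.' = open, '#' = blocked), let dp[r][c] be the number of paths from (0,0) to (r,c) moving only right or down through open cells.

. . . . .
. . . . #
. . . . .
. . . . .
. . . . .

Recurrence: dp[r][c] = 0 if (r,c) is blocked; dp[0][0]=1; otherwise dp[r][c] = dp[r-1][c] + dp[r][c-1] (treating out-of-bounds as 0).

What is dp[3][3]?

r\c   0   1   2   3   4
  0   1   1   1   1   1
  1   1   2   3   4   0
  2   1   3   6  10  10
  3   1   4  10  20  30
  4   1   5  15  35  65

20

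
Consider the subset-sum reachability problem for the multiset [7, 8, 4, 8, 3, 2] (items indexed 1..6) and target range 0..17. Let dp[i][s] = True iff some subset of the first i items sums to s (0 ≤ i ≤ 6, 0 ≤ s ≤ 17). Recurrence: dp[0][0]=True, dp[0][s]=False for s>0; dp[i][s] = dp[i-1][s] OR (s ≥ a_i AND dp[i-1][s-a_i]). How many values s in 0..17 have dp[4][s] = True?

8

i\s   0   1   2   3   4   5   6   7   8   9  10  11  12  13  14  15  16  17
  0   T   F   F   F   F   F   F   F   F   F   F   F   F   F   F   F   F   F
  1   T   F   F   F   F   F   F   T   F   F   F   F   F   F   F   F   F   F
  2   T   F   F   F   F   F   F   T   T   F   F   F   F   F   F   T   F   F
  3   T   F   F   F   T   F   F   T   T   F   F   T   T   F   F   T   F   F
  4   T   F   F   F   T   F   F   T   T   F   F   T   T   F   F   T   T   F
  5   T   F   F   T   T   F   F   T   T   F   T   T   T   F   T   T   T   F
  6   T   F   T   T   T   T   T   T   T   T   T   T   T   T   T   T   T   T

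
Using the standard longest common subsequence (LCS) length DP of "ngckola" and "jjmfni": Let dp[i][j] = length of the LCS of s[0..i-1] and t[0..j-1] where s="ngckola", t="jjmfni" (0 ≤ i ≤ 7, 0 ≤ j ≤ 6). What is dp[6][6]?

1

   ''  j  j  m  f  n  i
''  0  0  0  0  0  0  0
 n  0  0  0  0  0  1  1
 g  0  0  0  0  0  1  1
 c  0  0  0  0  0  1  1
 k  0  0  0  0  0  1  1
 o  0  0  0  0  0  1  1
 l  0  0  0  0  0  1  1
 a  0  0  0  0  0  1  1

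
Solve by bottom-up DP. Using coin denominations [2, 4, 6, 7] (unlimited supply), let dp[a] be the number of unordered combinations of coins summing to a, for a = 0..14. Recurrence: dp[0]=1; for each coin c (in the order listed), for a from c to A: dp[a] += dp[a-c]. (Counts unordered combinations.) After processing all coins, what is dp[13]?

3

after  coin     0     1     2     3     4     5     6     7     8     9    10    11    12    13    14
          2     1     0     1     0     1     0     1     0     1     0     1     0     1     0     1
          4     1     0     1     0     2     0     2     0     3     0     3     0     4     0     4
          6     1     0     1     0     2     0     3     0     4     0     5     0     7     0     8
          7     1     0     1     0     2     0     3     1     4     1     5     2     7     3     9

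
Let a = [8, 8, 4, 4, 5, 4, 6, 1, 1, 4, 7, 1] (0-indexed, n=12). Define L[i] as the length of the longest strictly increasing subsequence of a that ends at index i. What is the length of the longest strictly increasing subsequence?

   i    0    1    2    3    4    5    6    7    8    9   10   11
a[i]    8    8    4    4    5    4    6    1    1    4    7    1
L[i]    1    1    1    1    2    1    3    1    1    2    4    1

4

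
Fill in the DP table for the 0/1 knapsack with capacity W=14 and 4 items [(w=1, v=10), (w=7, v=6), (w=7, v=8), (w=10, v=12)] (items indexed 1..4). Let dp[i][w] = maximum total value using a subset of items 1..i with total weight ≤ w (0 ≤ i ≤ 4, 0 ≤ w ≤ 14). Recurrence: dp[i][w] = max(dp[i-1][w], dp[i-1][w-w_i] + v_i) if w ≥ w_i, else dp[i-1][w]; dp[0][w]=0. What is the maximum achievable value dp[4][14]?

22

i\w   0   1   2   3   4   5   6   7   8   9  10  11  12  13  14
  0   0   0   0   0   0   0   0   0   0   0   0   0   0   0   0
  1   0  10  10  10  10  10  10  10  10  10  10  10  10  10  10
  2   0  10  10  10  10  10  10  10  16  16  16  16  16  16  16
  3   0  10  10  10  10  10  10  10  18  18  18  18  18  18  18
  4   0  10  10  10  10  10  10  10  18  18  18  22  22  22  22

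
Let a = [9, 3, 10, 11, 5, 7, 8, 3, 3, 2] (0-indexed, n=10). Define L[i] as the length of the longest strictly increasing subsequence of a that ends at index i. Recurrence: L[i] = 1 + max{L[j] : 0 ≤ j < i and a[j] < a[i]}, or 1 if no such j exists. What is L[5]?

3

   i    0    1    2    3    4    5    6    7    8    9
a[i]    9    3   10   11    5    7    8    3    3    2
L[i]    1    1    2    3    2    3    4    1    1    1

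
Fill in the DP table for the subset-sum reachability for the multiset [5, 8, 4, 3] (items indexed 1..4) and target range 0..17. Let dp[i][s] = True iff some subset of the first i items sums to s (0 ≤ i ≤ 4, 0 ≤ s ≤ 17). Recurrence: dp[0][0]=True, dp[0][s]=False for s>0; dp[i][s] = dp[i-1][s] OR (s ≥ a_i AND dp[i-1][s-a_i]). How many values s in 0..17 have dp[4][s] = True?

i\s   0   1   2   3   4   5   6   7   8   9  10  11  12  13  14  15  16  17
  0   T   F   F   F   F   F   F   F   F   F   F   F   F   F   F   F   F   F
  1   T   F   F   F   F   T   F   F   F   F   F   F   F   F   F   F   F   F
  2   T   F   F   F   F   T   F   F   T   F   F   F   F   T   F   F   F   F
  3   T   F   F   F   T   T   F   F   T   T   F   F   T   T   F   F   F   T
  4   T   F   F   T   T   T   F   T   T   T   F   T   T   T   F   T   T   T

13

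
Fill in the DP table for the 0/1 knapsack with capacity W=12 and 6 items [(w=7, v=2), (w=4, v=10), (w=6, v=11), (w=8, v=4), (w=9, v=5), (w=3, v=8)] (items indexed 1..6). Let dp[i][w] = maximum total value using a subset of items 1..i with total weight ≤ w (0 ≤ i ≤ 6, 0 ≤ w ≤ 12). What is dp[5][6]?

11

i\w   0   1   2   3   4   5   6   7   8   9  10  11  12
  0   0   0   0   0   0   0   0   0   0   0   0   0   0
  1   0   0   0   0   0   0   0   2   2   2   2   2   2
  2   0   0   0   0  10  10  10  10  10  10  10  12  12
  3   0   0   0   0  10  10  11  11  11  11  21  21  21
  4   0   0   0   0  10  10  11  11  11  11  21  21  21
  5   0   0   0   0  10  10  11  11  11  11  21  21  21
  6   0   0   0   8  10  10  11  18  18  19  21  21  21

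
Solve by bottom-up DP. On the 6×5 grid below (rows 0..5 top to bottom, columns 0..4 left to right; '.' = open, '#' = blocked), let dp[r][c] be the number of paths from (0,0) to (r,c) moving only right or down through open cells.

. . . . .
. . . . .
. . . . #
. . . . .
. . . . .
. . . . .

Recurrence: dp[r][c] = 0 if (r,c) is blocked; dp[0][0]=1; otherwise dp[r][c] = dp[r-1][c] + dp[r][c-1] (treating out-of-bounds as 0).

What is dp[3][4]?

20

r\c   0   1   2   3   4
  0   1   1   1   1   1
  1   1   2   3   4   5
  2   1   3   6  10   0
  3   1   4  10  20  20
  4   1   5  15  35  55
  5   1   6  21  56 111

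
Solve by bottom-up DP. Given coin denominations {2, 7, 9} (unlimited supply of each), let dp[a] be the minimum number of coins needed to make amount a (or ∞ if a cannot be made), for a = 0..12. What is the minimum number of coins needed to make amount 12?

6

 a  0  1  2  3  4  5  6  7  8  9 10 11 12
dp  0  -  1  -  2  -  3  1  4  1  5  2  6
(- denotes ∞ / unreachable)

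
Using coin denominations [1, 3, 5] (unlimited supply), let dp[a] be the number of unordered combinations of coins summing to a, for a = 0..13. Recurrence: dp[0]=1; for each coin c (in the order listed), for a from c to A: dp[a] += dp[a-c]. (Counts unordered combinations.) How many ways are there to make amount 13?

after  coin     0     1     2     3     4     5     6     7     8     9    10    11    12    13
          1     1     1     1     1     1     1     1     1     1     1     1     1     1     1
          3     1     1     1     2     2     2     3     3     3     4     4     4     5     5
          5     1     1     1     2     2     3     4     4     5     6     7     8     9    10

10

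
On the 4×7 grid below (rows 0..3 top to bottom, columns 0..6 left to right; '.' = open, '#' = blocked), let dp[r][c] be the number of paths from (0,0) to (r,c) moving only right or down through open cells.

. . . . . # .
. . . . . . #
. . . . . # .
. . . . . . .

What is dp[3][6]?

35

r\c   0   1   2   3   4   5   6
  0   1   1   1   1   1   0   0
  1   1   2   3   4   5   5   0
  2   1   3   6  10  15   0   0
  3   1   4  10  20  35  35  35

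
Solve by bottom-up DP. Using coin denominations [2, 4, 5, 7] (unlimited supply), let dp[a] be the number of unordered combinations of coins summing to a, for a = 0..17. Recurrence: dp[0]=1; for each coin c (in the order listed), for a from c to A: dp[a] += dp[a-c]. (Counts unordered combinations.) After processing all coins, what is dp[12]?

6

after  coin     0     1     2     3     4     5     6     7     8     9    10    11    12    13    14    15    16    17
          2     1     0     1     0     1     0     1     0     1     0     1     0     1     0     1     0     1     0
          4     1     0     1     0     2     0     2     0     3     0     3     0     4     0     4     0     5     0
          5     1     0     1     0     2     1     2     1     3     2     4     2     5     3     6     4     7     5
          7     1     0     1     0     2     1     2     2     3     3     4     4     6     5     8     7    10     9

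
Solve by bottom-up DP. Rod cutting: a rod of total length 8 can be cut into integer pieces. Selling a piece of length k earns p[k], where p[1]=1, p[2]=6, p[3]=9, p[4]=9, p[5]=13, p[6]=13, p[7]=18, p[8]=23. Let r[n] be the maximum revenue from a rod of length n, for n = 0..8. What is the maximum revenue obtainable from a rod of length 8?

24

   n    0    1    2    3    4    5    6    7    8
r[n]    0    1    6    9   12   15   18   21   24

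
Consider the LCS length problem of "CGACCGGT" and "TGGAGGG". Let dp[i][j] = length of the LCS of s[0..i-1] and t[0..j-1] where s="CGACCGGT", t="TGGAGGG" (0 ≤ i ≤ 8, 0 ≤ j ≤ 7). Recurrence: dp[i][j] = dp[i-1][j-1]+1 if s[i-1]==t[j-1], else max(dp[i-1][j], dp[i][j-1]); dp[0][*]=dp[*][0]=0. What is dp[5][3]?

1

   ''  T  G  G  A  G  G  G
''  0  0  0  0  0  0  0  0
 C  0  0  0  0  0  0  0  0
 G  0  0  1  1  1  1  1  1
 A  0  0  1  1  2  2  2  2
 C  0  0  1  1  2  2  2  2
 C  0  0  1  1  2  2  2  2
 G  0  0  1  2  2  3  3  3
 G  0  0  1  2  2  3  4  4
 T  0  1  1  2  2  3  4  4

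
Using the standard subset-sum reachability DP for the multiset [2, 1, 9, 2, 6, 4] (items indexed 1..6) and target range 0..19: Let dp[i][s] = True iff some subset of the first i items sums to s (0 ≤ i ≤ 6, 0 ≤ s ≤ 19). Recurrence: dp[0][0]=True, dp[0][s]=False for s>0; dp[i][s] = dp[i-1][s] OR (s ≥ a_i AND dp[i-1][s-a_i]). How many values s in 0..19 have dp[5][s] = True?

20

i\s   0   1   2   3   4   5   6   7   8   9  10  11  12  13  14  15  16  17  18  19
  0   T   F   F   F   F   F   F   F   F   F   F   F   F   F   F   F   F   F   F   F
  1   T   F   T   F   F   F   F   F   F   F   F   F   F   F   F   F   F   F   F   F
  2   T   T   T   T   F   F   F   F   F   F   F   F   F   F   F   F   F   F   F   F
  3   T   T   T   T   F   F   F   F   F   T   T   T   T   F   F   F   F   F   F   F
  4   T   T   T   T   T   T   F   F   F   T   T   T   T   T   T   F   F   F   F   F
  5   T   T   T   T   T   T   T   T   T   T   T   T   T   T   T   T   T   T   T   T
  6   T   T   T   T   T   T   T   T   T   T   T   T   T   T   T   T   T   T   T   T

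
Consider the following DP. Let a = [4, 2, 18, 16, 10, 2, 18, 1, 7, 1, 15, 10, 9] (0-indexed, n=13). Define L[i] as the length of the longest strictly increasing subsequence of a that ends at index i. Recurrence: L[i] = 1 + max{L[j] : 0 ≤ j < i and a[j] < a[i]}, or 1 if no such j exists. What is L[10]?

   i    0    1    2    3    4    5    6    7    8    9   10   11   12
a[i]    4    2   18   16   10    2   18    1    7    1   15   10    9
L[i]    1    1    2    2    2    1    3    1    2    1    3    3    3

3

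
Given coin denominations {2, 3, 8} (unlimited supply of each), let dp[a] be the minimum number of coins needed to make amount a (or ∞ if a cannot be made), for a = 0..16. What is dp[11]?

 a  0  1  2  3  4  5  6  7  8  9 10 11 12 13 14 15 16
dp  0  -  1  1  2  2  2  3  1  3  2  2  3  3  3  4  2
(- denotes ∞ / unreachable)

2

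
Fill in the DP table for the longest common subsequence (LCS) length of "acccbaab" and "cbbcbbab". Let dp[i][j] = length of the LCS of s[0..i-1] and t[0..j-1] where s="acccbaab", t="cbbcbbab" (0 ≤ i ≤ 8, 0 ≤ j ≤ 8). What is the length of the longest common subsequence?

5

   ''  c  b  b  c  b  b  a  b
''  0  0  0  0  0  0  0  0  0
 a  0  0  0  0  0  0  0  1  1
 c  0  1  1  1  1  1  1  1  1
 c  0  1  1  1  2  2  2  2  2
 c  0  1  1  1  2  2  2  2  2
 b  0  1  2  2  2  3  3  3  3
 a  0  1  2  2  2  3  3  4  4
 a  0  1  2  2  2  3  3  4  4
 b  0  1  2  3  3  3  4  4  5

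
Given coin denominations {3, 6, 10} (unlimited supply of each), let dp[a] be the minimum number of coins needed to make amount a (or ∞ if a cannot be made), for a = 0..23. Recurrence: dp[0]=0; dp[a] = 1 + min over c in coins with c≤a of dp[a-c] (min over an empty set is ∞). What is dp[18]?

3

 a  0  1  2  3  4  5  6  7  8  9 10 11 12 13 14 15 16 17 18 19 20 21 22 23
dp  0  -  -  1  -  -  1  -  -  2  1  -  2  2  -  3  2  -  3  3  2  4  3  3
(- denotes ∞ / unreachable)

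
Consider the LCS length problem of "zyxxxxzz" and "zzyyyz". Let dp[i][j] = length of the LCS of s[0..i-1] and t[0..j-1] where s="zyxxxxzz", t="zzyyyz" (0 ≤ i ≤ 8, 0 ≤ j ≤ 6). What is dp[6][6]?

   ''  z  z  y  y  y  z
''  0  0  0  0  0  0  0
 z  0  1  1  1  1  1  1
 y  0  1  1  2  2  2  2
 x  0  1  1  2  2  2  2
 x  0  1  1  2  2  2  2
 x  0  1  1  2  2  2  2
 x  0  1  1  2  2  2  2
 z  0  1  2  2  2  2  3
 z  0  1  2  2  2  2  3

2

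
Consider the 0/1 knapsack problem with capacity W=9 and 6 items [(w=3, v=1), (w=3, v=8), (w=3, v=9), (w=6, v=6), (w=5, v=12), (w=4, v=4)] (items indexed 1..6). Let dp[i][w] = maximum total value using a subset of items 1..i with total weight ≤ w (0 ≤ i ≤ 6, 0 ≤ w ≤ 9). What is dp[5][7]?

i\w   0   1   2   3   4   5   6   7   8   9
  0   0   0   0   0   0   0   0   0   0   0
  1   0   0   0   1   1   1   1   1   1   1
  2   0   0   0   8   8   8   9   9   9   9
  3   0   0   0   9   9   9  17  17  17  18
  4   0   0   0   9   9   9  17  17  17  18
  5   0   0   0   9   9  12  17  17  21  21
  6   0   0   0   9   9  12  17  17  21  21

17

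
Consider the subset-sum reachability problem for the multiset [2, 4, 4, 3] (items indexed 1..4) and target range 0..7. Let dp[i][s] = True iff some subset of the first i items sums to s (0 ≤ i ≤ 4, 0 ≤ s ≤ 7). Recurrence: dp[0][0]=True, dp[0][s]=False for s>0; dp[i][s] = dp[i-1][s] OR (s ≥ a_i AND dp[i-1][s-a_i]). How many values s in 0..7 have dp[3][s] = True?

i\s   0   1   2   3   4   5   6   7
  0   T   F   F   F   F   F   F   F
  1   T   F   T   F   F   F   F   F
  2   T   F   T   F   T   F   T   F
  3   T   F   T   F   T   F   T   F
  4   T   F   T   T   T   T   T   T

4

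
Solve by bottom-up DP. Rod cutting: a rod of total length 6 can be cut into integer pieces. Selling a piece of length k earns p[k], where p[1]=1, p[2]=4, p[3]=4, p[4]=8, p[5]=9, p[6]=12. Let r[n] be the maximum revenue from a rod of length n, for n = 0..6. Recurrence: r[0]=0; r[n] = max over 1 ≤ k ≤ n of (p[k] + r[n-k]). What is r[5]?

   n    0    1    2    3    4    5    6
r[n]    0    1    4    5    8    9   12

9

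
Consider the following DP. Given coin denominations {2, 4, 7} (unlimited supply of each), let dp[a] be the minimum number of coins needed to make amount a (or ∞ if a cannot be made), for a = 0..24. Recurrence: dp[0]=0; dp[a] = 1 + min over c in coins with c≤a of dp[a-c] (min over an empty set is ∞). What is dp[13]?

3

 a  0  1  2  3  4  5  6  7  8  9 10 11 12 13 14 15 16 17 18 19 20 21 22 23 24
dp  0  -  1  -  1  -  2  1  2  2  3  2  3  3  2  3  3  4  3  4  4  3  4  4  5
(- denotes ∞ / unreachable)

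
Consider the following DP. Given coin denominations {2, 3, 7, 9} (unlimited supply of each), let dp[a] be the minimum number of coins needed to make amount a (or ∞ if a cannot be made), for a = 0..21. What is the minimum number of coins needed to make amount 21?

 a  0  1  2  3  4  5  6  7  8  9 10 11 12 13 14 15 16 17 18 19 20 21
dp  0  -  1  1  2  2  2  1  3  1  2  2  2  3  2  3  2  3  2  3  3  3
(- denotes ∞ / unreachable)

3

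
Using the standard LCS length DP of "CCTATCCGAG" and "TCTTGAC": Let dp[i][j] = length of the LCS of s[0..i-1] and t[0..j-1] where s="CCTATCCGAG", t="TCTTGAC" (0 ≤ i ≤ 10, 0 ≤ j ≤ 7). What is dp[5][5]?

   ''  T  C  T  T  G  A  C
''  0  0  0  0  0  0  0  0
 C  0  0  1  1  1  1  1  1
 C  0  0  1  1  1  1  1  2
 T  0  1  1  2  2  2  2  2
 A  0  1  1  2  2  2  3  3
 T  0  1  1  2  3  3  3  3
 C  0  1  2  2  3  3  3  4
 C  0  1  2  2  3  3  3  4
 G  0  1  2  2  3  4  4  4
 A  0  1  2  2  3  4  5  5
 G  0  1  2  2  3  4  5  5

3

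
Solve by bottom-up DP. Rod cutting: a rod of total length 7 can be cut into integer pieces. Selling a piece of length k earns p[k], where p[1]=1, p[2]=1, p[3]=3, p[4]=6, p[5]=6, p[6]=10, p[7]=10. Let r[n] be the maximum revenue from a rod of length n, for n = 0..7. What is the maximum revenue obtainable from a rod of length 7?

11

   n    0    1    2    3    4    5    6    7
r[n]    0    1    2    3    6    7   10   11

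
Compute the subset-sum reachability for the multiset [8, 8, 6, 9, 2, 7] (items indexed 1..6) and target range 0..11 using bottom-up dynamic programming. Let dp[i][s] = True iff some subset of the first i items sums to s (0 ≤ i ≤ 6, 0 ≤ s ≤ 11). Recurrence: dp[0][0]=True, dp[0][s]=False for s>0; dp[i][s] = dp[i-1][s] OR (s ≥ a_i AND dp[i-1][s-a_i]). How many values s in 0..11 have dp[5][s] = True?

i\s   0   1   2   3   4   5   6   7   8   9  10  11
  0   T   F   F   F   F   F   F   F   F   F   F   F
  1   T   F   F   F   F   F   F   F   T   F   F   F
  2   T   F   F   F   F   F   F   F   T   F   F   F
  3   T   F   F   F   F   F   T   F   T   F   F   F
  4   T   F   F   F   F   F   T   F   T   T   F   F
  5   T   F   T   F   F   F   T   F   T   T   T   T
  6   T   F   T   F   F   F   T   T   T   T   T   T

7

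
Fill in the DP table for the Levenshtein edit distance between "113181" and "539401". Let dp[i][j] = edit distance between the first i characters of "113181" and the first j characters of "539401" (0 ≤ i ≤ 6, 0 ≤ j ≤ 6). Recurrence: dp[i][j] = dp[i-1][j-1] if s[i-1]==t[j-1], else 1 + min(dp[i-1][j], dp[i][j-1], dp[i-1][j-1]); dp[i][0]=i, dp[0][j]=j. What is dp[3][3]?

3

   ''  5  3  9  4  0  1
''  0  1  2  3  4  5  6
 1  1  1  2  3  4  5  5
 1  2  2  2  3  4  5  5
 3  3  3  2  3  4  5  6
 1  4  4  3  3  4  5  5
 8  5  5  4  4  4  5  6
 1  6  6  5  5  5  5  5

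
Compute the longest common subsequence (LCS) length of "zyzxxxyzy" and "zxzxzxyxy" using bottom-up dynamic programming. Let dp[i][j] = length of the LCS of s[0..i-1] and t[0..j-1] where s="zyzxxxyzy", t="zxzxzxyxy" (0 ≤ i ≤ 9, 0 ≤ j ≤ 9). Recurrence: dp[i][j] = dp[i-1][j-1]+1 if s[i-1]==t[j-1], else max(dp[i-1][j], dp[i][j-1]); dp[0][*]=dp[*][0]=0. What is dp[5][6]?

   ''  z  x  z  x  z  x  y  x  y
''  0  0  0  0  0  0  0  0  0  0
 z  0  1  1  1  1  1  1  1  1  1
 y  0  1  1  1  1  1  1  2  2  2
 z  0  1  1  2  2  2  2  2  2  2
 x  0  1  2  2  3  3  3  3  3  3
 x  0  1  2  2  3  3  4  4  4  4
 x  0  1  2  2  3  3  4  4  5  5
 y  0  1  2  2  3  3  4  5  5  6
 z  0  1  2  3  3  4  4  5  5  6
 y  0  1  2  3  3  4  4  5  5  6

4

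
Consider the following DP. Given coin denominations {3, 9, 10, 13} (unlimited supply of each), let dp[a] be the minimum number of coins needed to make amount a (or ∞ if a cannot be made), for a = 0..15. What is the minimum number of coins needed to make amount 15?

3

 a  0  1  2  3  4  5  6  7  8  9 10 11 12 13 14 15
dp  0  -  -  1  -  -  2  -  -  1  1  -  2  1  -  3
(- denotes ∞ / unreachable)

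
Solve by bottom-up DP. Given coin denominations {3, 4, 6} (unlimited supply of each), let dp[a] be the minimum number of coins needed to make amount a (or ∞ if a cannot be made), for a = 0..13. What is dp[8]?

2

 a  0  1  2  3  4  5  6  7  8  9 10 11 12 13
dp  0  -  -  1  1  -  1  2  2  2  2  3  2  3
(- denotes ∞ / unreachable)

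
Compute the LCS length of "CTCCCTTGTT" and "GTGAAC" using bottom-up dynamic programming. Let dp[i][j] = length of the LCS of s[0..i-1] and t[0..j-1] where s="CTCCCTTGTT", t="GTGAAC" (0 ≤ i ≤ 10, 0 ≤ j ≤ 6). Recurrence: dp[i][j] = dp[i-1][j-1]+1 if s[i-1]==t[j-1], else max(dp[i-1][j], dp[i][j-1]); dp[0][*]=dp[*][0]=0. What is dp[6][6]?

   ''  G  T  G  A  A  C
''  0  0  0  0  0  0  0
 C  0  0  0  0  0  0  1
 T  0  0  1  1  1  1  1
 C  0  0  1  1  1  1  2
 C  0  0  1  1  1  1  2
 C  0  0  1  1  1  1  2
 T  0  0  1  1  1  1  2
 T  0  0  1  1  1  1  2
 G  0  1  1  2  2  2  2
 T  0  1  2  2  2  2  2
 T  0  1  2  2  2  2  2

2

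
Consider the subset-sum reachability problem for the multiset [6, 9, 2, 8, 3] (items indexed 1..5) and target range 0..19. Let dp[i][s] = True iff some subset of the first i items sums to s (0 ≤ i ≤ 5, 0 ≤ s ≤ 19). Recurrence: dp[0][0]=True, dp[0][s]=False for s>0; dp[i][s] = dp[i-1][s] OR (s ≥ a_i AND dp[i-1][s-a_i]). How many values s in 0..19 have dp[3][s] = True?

i\s   0   1   2   3   4   5   6   7   8   9  10  11  12  13  14  15  16  17  18  19
  0   T   F   F   F   F   F   F   F   F   F   F   F   F   F   F   F   F   F   F   F
  1   T   F   F   F   F   F   T   F   F   F   F   F   F   F   F   F   F   F   F   F
  2   T   F   F   F   F   F   T   F   F   T   F   F   F   F   F   T   F   F   F   F
  3   T   F   T   F   F   F   T   F   T   T   F   T   F   F   F   T   F   T   F   F
  4   T   F   T   F   F   F   T   F   T   T   T   T   F   F   T   T   T   T   F   T
  5   T   F   T   T   F   T   T   F   T   T   T   T   T   T   T   T   T   T   T   T

8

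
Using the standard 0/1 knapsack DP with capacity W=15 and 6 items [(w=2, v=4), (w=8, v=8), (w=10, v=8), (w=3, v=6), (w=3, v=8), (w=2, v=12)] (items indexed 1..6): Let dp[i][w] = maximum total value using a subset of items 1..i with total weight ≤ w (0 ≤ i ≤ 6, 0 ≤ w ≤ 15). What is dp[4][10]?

i\w   0   1   2   3   4   5   6   7   8   9  10  11  12  13  14  15
  0   0   0   0   0   0   0   0   0   0   0   0   0   0   0   0   0
  1   0   0   4   4   4   4   4   4   4   4   4   4   4   4   4   4
  2   0   0   4   4   4   4   4   4   8   8  12  12  12  12  12  12
  3   0   0   4   4   4   4   4   4   8   8  12  12  12  12  12  12
  4   0   0   4   6   6  10  10  10  10  10  12  14  14  18  18  18
  5   0   0   4   8   8  12  14  14  18  18  18  18  18  20  22  22
  6   0   0  12  12  16  20  20  24  26  26  30  30  30  30  30  32

12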